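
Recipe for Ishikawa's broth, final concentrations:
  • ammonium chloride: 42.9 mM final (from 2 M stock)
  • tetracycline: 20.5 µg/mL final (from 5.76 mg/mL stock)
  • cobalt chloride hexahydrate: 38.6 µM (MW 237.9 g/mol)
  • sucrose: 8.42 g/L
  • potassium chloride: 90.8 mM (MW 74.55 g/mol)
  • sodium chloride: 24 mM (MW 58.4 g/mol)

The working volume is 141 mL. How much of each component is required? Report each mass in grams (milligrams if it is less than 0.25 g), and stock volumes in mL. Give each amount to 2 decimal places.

Target volume = 141 mL = 0.141 L.
ammonium chloride: V = C2·V2/C1 = 42.9 mM × 141 mL ÷ 2000 mM = 3.02 mL
tetracycline: V = C2·V2/C1 = 20.5 µg/mL × 141 mL ÷ 5760 µg/mL = 0.50 mL
cobalt chloride hexahydrate: 38.6 µmol/L × 237.9 g/mol × 0.141 L ÷ 1000 = 1.29 mg
sucrose: 8.42 g/L × 0.141 L = 1.19 g
potassium chloride: 90.8 mmol/L × 74.55 g/mol × 0.141 L ÷ 1000 = 0.95 g
sodium chloride: 24 mmol/L × 58.4 mg/mmol × 0.141 L = 197.63 mg

ammonium chloride 3.02 mL; tetracycline 0.50 mL; cobalt chloride hexahydrate 1.29 mg; sucrose 1.19 g; potassium chloride 0.95 g; sodium chloride 197.63 mg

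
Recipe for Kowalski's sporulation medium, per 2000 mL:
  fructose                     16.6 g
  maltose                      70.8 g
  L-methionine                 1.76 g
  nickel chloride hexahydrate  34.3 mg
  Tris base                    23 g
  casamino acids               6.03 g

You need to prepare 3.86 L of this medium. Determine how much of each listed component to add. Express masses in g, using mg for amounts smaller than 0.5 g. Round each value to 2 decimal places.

Scale factor = 3860 mL / 2000 mL = 1.93.
fructose: 16.6 g × (3860 mL / 2000 mL) = 32.04 g
maltose: 70.8 g × (3860 mL / 2000 mL) = 136.64 g
L-methionine: 1.76 g × (3860 mL / 2000 mL) = 3.40 g
nickel chloride hexahydrate: 34.3 mg × (3860 mL / 2000 mL) = 66.20 mg
Tris base: 23 g × (3860 mL / 2000 mL) = 44.39 g
casamino acids: 6.03 g × (3860 mL / 2000 mL) = 11.64 g

fructose 32.04 g; maltose 136.64 g; L-methionine 3.40 g; nickel chloride hexahydrate 66.20 mg; Tris base 44.39 g; casamino acids 11.64 g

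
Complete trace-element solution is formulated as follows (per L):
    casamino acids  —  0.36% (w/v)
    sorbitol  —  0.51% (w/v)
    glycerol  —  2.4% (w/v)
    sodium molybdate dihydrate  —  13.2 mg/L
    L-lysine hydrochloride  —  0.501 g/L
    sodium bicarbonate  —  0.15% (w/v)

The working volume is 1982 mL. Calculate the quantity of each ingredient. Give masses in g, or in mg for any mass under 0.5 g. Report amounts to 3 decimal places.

Scale factor relative to 1 L: 1.982.
casamino acids: 0.36 g per 100 mL × 1982 mL ÷ 100 = 7.135 g
sorbitol: 0.51 g per 100 mL × 1982 mL ÷ 100 = 10.108 g
glycerol: 2.4% w/v = 24 g/L → 24 × 1.982 L = 47.568 g
sodium molybdate dihydrate: 13.2 mg/L × 1.982 L = 26.162 mg
L-lysine hydrochloride: 0.501 g/L × 1.982 L = 0.993 g
sodium bicarbonate: 0.15 g per 100 mL × 1982 mL ÷ 100 = 2.973 g

casamino acids 7.135 g; sorbitol 10.108 g; glycerol 47.568 g; sodium molybdate dihydrate 26.162 mg; L-lysine hydrochloride 0.993 g; sodium bicarbonate 2.973 g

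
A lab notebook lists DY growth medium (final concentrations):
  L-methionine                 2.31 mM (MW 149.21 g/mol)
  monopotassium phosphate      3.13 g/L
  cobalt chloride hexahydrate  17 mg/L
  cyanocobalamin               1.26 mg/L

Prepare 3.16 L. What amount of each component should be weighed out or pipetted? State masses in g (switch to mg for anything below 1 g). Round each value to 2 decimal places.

L-methionine 1.09 g; monopotassium phosphate 9.89 g; cobalt chloride hexahydrate 53.72 mg; cyanocobalamin 3.98 mg

Working volume: 3.16 L.
L-methionine: 2.31 mmol/L × 149.21 g/mol × 3.16 L ÷ 1000 = 1.09 g
monopotassium phosphate: 3.13 g/L × 3.16 L = 9.89 g
cobalt chloride hexahydrate: 17 mg/L × 3.16 L = 53.72 mg
cyanocobalamin: 1.26 mg/L × 3.16 L = 3.98 mg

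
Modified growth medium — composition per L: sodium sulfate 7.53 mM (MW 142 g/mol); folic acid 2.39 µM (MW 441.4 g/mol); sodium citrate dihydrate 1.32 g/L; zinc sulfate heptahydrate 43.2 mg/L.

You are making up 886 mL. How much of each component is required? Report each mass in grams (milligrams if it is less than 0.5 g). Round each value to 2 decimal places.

Scale factor relative to 1 L: 0.886.
sodium sulfate: 7.53 mmol/L × 142 g/mol × 0.886 L ÷ 1000 = 0.95 g
folic acid: 2.39 µmol/L × 441.4 g/mol × 0.886 L ÷ 1000 = 0.93 mg
sodium citrate dihydrate: 1.32 g/L × 0.886 L = 1.17 g
zinc sulfate heptahydrate: 43.2 mg/L × 0.886 L = 38.28 mg

sodium sulfate 0.95 g; folic acid 0.93 mg; sodium citrate dihydrate 1.17 g; zinc sulfate heptahydrate 38.28 mg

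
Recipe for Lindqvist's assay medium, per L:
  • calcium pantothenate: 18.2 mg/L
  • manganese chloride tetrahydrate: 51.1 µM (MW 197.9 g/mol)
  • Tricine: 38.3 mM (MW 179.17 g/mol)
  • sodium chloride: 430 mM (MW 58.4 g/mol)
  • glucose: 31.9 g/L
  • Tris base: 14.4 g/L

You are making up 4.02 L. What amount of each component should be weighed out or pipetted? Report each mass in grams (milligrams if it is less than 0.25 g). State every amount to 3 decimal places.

Scale factor relative to 1 L: 4.02.
calcium pantothenate: 18.2 mg/L × 4.02 L = 73.164 mg
manganese chloride tetrahydrate: 51.1 µmol/L × 197.9 g/mol × 4.02 L ÷ 1000 = 40.653 mg
Tricine: 38.3 mmol/L × 179.17 g/mol × 4.02 L ÷ 1000 = 27.586 g
sodium chloride: 430 mmol/L × 58.4 g/mol × 4.02 L ÷ 1000 = 100.950 g
glucose: 31.9 g/L × 4.02 L = 128.238 g
Tris base: 14.4 g/L × 4.02 L = 57.888 g

calcium pantothenate 73.164 mg; manganese chloride tetrahydrate 40.653 mg; Tricine 27.586 g; sodium chloride 100.950 g; glucose 128.238 g; Tris base 57.888 g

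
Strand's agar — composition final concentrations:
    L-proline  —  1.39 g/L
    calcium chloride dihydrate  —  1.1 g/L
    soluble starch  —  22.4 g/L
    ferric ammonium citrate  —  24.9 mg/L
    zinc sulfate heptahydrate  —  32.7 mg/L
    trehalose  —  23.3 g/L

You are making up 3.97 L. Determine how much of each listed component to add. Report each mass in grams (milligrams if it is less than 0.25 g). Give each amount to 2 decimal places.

Working volume: 3.97 L.
L-proline: 1.39 g/L × 3.97 L = 5.52 g
calcium chloride dihydrate: 1.1 g/L × 3.97 L = 4.37 g
soluble starch: 22.4 g/L × 3.97 L = 88.93 g
ferric ammonium citrate: 24.9 mg/L × 3.97 L = 98.85 mg
zinc sulfate heptahydrate: 32.7 mg/L × 3.97 L = 129.82 mg
trehalose: 23.3 g/L × 3.97 L = 92.50 g

L-proline 5.52 g; calcium chloride dihydrate 4.37 g; soluble starch 88.93 g; ferric ammonium citrate 98.85 mg; zinc sulfate heptahydrate 129.82 mg; trehalose 92.50 g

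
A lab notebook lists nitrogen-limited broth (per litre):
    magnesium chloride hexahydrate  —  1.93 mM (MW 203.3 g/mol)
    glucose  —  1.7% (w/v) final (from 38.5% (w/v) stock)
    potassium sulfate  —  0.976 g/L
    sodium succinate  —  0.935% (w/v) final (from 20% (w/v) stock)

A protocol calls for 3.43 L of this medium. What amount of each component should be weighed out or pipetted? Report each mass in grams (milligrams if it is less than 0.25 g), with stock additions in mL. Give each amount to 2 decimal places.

magnesium chloride hexahydrate 1.35 g; glucose 151.45 mL; potassium sulfate 3.35 g; sodium succinate 160.35 mL

Scale factor relative to 1 L: 3.43.
magnesium chloride hexahydrate: 1.93 mmol/L × 203.3 g/mol × 3.43 L ÷ 1000 = 1.35 g
glucose: V = C2·V2/C1 = 1.7% ÷ 38.5% × 3430 mL = 151.45 mL
potassium sulfate: 0.976 g/L × 3.43 L = 3.35 g
sodium succinate: V = C2·V2/C1 = 0.935% ÷ 20% × 3430 mL = 160.35 mL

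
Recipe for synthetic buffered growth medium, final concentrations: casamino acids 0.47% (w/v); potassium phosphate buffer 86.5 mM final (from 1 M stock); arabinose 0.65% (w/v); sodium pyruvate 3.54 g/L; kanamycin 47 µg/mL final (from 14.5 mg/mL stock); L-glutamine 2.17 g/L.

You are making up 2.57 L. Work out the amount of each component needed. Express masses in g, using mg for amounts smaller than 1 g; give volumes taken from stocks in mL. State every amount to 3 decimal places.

Working volume: 2.57 L.
casamino acids: 0.47% w/v = 4.7 g/L → 4.7 × 2.57 L = 12.079 g
potassium phosphate buffer: V = C2·V2/C1 = 86.5 mM × 2570 mL ÷ 1000 mM = 222.305 mL
arabinose: 0.65 g per 100 mL × 2570 mL ÷ 100 = 16.705 g
sodium pyruvate: 3.54 g/L × 2.57 L = 9.098 g
kanamycin: V = C2·V2/C1 = 47 µg/mL × 2570 mL ÷ 14500 µg/mL = 8.330 mL
L-glutamine: 2.17 g/L × 2.57 L = 5.577 g

casamino acids 12.079 g; potassium phosphate buffer 222.305 mL; arabinose 16.705 g; sodium pyruvate 9.098 g; kanamycin 8.330 mL; L-glutamine 5.577 g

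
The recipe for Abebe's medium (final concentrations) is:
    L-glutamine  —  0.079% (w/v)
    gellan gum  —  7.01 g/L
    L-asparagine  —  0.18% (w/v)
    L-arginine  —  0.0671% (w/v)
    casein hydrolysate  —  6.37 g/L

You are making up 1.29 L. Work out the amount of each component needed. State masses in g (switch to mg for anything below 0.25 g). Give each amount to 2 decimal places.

Working volume: 1.29 L.
L-glutamine: 0.079% w/v = 0.79 g/L → 0.79 × 1.29 L = 1.02 g
gellan gum: 7.01 g/L × 1.29 L = 9.04 g
L-asparagine: 0.18 g per 100 mL × 1290 mL ÷ 100 = 2.32 g
L-arginine: 0.0671% w/v = 0.671 g/L → 0.671 × 1.29 L = 0.87 g
casein hydrolysate: 6.37 g/L × 1.29 L = 8.22 g

L-glutamine 1.02 g; gellan gum 9.04 g; L-asparagine 2.32 g; L-arginine 0.87 g; casein hydrolysate 8.22 g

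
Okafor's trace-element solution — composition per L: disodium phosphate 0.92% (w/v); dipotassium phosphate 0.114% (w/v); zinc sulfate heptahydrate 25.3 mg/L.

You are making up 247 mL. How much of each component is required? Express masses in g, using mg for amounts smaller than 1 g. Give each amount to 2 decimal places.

disodium phosphate 2.27 g; dipotassium phosphate 281.58 mg; zinc sulfate heptahydrate 6.25 mg

Scale factor relative to 1 L: 0.247.
disodium phosphate: 0.92 g per 100 mL × 247 mL ÷ 100 = 2.27 g
dipotassium phosphate: 0.114% w/v = 1.14 g/L → 1.14 × 0.247 L = 0.28158 g = 281.58 mg
zinc sulfate heptahydrate: 25.3 mg/L × 0.247 L = 6.25 mg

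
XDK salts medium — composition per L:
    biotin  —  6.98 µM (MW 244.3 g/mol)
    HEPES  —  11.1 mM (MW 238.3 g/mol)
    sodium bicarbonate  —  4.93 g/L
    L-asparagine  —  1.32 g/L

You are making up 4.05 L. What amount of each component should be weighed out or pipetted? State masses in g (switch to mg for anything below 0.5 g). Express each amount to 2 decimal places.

biotin 6.91 mg; HEPES 10.71 g; sodium bicarbonate 19.97 g; L-asparagine 5.35 g

Scale factor relative to 1 L: 4.05.
biotin: 6.98 µmol/L × 244.3 g/mol × 4.05 L ÷ 1000 = 6.91 mg
HEPES: 11.1 mmol/L × 238.3 g/mol × 4.05 L ÷ 1000 = 10.71 g
sodium bicarbonate: 4.93 g/L × 4.05 L = 19.97 g
L-asparagine: 1.32 g/L × 4.05 L = 5.35 g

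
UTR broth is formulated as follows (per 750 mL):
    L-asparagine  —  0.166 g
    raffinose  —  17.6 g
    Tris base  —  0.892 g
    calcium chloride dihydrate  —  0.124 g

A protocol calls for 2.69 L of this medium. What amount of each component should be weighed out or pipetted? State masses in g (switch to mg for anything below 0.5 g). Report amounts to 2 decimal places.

Scale factor = 2690 mL / 750 mL = 3.58667.
L-asparagine: 0.166 g × (2690 mL / 750 mL) = 0.60 g
raffinose: 17.6 g × (2690 mL / 750 mL) = 63.13 g
Tris base: 0.892 g × (2690 mL / 750 mL) = 3.20 g
calcium chloride dihydrate: 0.124 g × (2690 mL / 750 mL) = 0.444747 g = 444.75 mg

L-asparagine 0.60 g; raffinose 63.13 g; Tris base 3.20 g; calcium chloride dihydrate 444.75 mg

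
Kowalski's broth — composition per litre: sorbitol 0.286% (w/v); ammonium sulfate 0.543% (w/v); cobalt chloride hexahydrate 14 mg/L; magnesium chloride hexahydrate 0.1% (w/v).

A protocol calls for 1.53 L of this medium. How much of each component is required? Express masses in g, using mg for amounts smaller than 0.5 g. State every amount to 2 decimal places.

Working volume: 1.53 L.
sorbitol: 0.286 g per 100 mL × 1530 mL ÷ 100 = 4.38 g
ammonium sulfate: 0.543 g per 100 mL × 1530 mL ÷ 100 = 8.31 g
cobalt chloride hexahydrate: 14 mg/L × 1.53 L = 21.42 mg
magnesium chloride hexahydrate: 0.1% w/v = 1 g/L → 1 × 1.53 L = 1.53 g

sorbitol 4.38 g; ammonium sulfate 8.31 g; cobalt chloride hexahydrate 21.42 mg; magnesium chloride hexahydrate 1.53 g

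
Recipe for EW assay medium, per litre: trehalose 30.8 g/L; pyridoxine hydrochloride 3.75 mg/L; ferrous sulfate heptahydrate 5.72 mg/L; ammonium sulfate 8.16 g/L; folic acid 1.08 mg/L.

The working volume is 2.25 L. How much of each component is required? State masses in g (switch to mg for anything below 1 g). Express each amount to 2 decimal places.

trehalose 69.30 g; pyridoxine hydrochloride 8.44 mg; ferrous sulfate heptahydrate 12.87 mg; ammonium sulfate 18.36 g; folic acid 2.43 mg

Scale factor relative to 1 L: 2.25.
trehalose: 30.8 g/L × 2.25 L = 69.30 g
pyridoxine hydrochloride: 3.75 mg/L × 2.25 L = 8.44 mg
ferrous sulfate heptahydrate: 5.72 mg/L × 2.25 L = 12.87 mg
ammonium sulfate: 8.16 g/L × 2.25 L = 18.36 g
folic acid: 1.08 mg/L × 2.25 L = 2.43 mg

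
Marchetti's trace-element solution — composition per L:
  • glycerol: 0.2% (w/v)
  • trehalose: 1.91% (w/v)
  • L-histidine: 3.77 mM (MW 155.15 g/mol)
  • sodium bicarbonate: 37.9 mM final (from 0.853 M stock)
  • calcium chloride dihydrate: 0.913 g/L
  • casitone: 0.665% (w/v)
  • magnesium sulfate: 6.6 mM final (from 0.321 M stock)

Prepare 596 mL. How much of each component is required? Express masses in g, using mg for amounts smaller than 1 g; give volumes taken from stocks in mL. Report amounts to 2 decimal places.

Working volume: 596 mL = 0.596 L.
glycerol: 0.2% w/v = 2 g/L → 2 × 0.596 L = 1.19 g
trehalose: 1.91% w/v = 19.1 g/L → 19.1 × 0.596 L = 11.38 g
L-histidine: 3.77 mmol/L × 155.15 mg/mmol × 0.596 L = 348.61 mg
sodium bicarbonate: C1V1 = C2V2 → 37.9 mM × 596 mL ÷ 853 mM = 26.48 mL
calcium chloride dihydrate: 0.913 g/L × 0.596 L = 0.544148 g = 544.15 mg
casitone: 0.665 g per 100 mL × 596 mL ÷ 100 = 3.96 g
magnesium sulfate: C1V1 = C2V2 → 6.6 mM × 596 mL ÷ 321 mM = 12.25 mL

glycerol 1.19 g; trehalose 11.38 g; L-histidine 348.61 mg; sodium bicarbonate 26.48 mL; calcium chloride dihydrate 544.15 mg; casitone 3.96 g; magnesium sulfate 12.25 mL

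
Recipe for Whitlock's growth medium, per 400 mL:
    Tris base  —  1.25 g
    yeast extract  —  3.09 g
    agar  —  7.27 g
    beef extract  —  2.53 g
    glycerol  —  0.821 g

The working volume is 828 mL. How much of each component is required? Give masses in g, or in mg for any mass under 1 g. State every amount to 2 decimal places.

Scale factor = 828 mL / 400 mL = 2.07.
Tris base: 1.25 g × (828 mL / 400 mL) = 2.59 g
yeast extract: 3.09 g × (828 mL / 400 mL) = 6.40 g
agar: 7.27 g × (828 mL / 400 mL) = 15.05 g
beef extract: 2.53 g × (828 mL / 400 mL) = 5.24 g
glycerol: 0.821 g × (828 mL / 400 mL) = 1.70 g

Tris base 2.59 g; yeast extract 6.40 g; agar 15.05 g; beef extract 5.24 g; glycerol 1.70 g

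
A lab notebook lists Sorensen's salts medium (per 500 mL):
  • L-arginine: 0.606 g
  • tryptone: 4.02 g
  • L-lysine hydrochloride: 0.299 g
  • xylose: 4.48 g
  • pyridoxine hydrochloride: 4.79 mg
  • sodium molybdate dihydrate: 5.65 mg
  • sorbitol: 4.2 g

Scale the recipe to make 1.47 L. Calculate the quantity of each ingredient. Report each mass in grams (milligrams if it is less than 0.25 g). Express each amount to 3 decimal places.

Scale factor = 1470 mL / 500 mL = 2.94.
L-arginine: 0.606 g × (1470 mL / 500 mL) = 1.782 g
tryptone: 4.02 g × (1470 mL / 500 mL) = 11.819 g
L-lysine hydrochloride: 0.299 g × (1470 mL / 500 mL) = 0.879 g
xylose: 4.48 g × (1470 mL / 500 mL) = 13.171 g
pyridoxine hydrochloride: 4.79 mg × (1470 mL / 500 mL) = 14.083 mg
sodium molybdate dihydrate: 5.65 mg × (1470 mL / 500 mL) = 16.611 mg
sorbitol: 4.2 g × (1470 mL / 500 mL) = 12.348 g

L-arginine 1.782 g; tryptone 11.819 g; L-lysine hydrochloride 0.879 g; xylose 13.171 g; pyridoxine hydrochloride 14.083 mg; sodium molybdate dihydrate 16.611 mg; sorbitol 12.348 g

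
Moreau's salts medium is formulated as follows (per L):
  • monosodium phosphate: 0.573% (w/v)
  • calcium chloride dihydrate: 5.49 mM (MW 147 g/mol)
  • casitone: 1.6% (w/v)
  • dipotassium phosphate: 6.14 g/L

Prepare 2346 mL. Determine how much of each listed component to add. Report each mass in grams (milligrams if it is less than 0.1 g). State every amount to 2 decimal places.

monosodium phosphate 13.44 g; calcium chloride dihydrate 1.89 g; casitone 37.54 g; dipotassium phosphate 14.40 g

Scale factor relative to 1 L: 2.346.
monosodium phosphate: 0.573% w/v = 5.73 g/L → 5.73 × 2.346 L = 13.44 g
calcium chloride dihydrate: 5.49 mmol/L × 147 g/mol × 2.346 L ÷ 1000 = 1.89 g
casitone: 1.6% w/v = 16 g/L → 16 × 2.346 L = 37.54 g
dipotassium phosphate: 6.14 g/L × 2.346 L = 14.40 g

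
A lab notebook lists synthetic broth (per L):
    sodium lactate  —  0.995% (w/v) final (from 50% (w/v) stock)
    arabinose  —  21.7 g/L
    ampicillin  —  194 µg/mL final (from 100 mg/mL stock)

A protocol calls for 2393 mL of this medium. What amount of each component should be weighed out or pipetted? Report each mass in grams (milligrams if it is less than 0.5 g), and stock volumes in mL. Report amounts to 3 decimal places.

Scale factor relative to 1 L: 2.393.
sodium lactate: V = C2·V2/C1 = 0.995% ÷ 50% × 2393 mL = 47.621 mL
arabinose: 21.7 g/L × 2.393 L = 51.928 g
ampicillin: V = C2·V2/C1 = 194 µg/mL × 2393 mL ÷ 100000 µg/mL = 4.642 mL

sodium lactate 47.621 mL; arabinose 51.928 g; ampicillin 4.642 mL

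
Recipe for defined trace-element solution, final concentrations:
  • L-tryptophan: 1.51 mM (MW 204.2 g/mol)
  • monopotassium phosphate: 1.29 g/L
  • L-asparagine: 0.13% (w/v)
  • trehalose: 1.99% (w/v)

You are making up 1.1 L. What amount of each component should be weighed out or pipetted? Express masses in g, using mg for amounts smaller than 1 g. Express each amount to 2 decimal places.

L-tryptophan 339.18 mg; monopotassium phosphate 1.42 g; L-asparagine 1.43 g; trehalose 21.89 g

Scale factor relative to 1 L: 1.1.
L-tryptophan: 1.51 mmol/L × 204.2 mg/mmol × 1.1 L = 339.18 mg
monopotassium phosphate: 1.29 g/L × 1.1 L = 1.42 g
L-asparagine: 0.13 g per 100 mL × 1100 mL ÷ 100 = 1.43 g
trehalose: 1.99% w/v = 19.9 g/L → 19.9 × 1.1 L = 21.89 g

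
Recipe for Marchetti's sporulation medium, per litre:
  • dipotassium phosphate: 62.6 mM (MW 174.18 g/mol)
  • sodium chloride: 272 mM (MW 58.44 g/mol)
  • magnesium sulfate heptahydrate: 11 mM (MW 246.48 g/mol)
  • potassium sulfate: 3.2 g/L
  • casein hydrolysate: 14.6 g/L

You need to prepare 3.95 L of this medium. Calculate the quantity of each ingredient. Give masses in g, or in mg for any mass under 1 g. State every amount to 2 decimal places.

dipotassium phosphate 43.07 g; sodium chloride 62.79 g; magnesium sulfate heptahydrate 10.71 g; potassium sulfate 12.64 g; casein hydrolysate 57.67 g

Scale factor relative to 1 L: 3.95.
dipotassium phosphate: 62.6 mmol/L × 174.18 g/mol × 3.95 L ÷ 1000 = 43.07 g
sodium chloride: 272 mmol/L × 58.44 g/mol × 3.95 L ÷ 1000 = 62.79 g
magnesium sulfate heptahydrate: 11 mmol/L × 246.48 g/mol × 3.95 L ÷ 1000 = 10.71 g
potassium sulfate: 3.2 g/L × 3.95 L = 12.64 g
casein hydrolysate: 14.6 g/L × 3.95 L = 57.67 g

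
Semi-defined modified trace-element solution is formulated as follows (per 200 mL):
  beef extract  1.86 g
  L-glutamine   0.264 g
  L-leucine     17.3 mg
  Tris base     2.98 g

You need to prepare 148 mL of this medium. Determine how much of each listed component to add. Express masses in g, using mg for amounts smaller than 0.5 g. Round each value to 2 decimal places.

beef extract 1.38 g; L-glutamine 195.36 mg; L-leucine 12.80 mg; Tris base 2.21 g

Ratio of target to recipe volume: 148 / 200 = 0.74.
beef extract: 1.86 g × (148 mL / 200 mL) = 1.38 g
L-glutamine: 0.264 g × (148 mL / 200 mL) = 0.19536 g = 195.36 mg
L-leucine: 17.3 mg × (148 mL / 200 mL) = 12.80 mg
Tris base: 2.98 g × (148 mL / 200 mL) = 2.21 g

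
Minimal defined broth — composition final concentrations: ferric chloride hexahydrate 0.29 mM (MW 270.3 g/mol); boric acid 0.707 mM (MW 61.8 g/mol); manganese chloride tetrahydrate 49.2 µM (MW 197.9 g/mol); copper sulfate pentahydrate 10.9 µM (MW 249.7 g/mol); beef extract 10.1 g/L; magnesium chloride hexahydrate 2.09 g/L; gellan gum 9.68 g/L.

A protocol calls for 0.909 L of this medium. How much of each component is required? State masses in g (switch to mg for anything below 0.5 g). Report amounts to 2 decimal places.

Working volume: 0.909 L.
ferric chloride hexahydrate: 0.29 mmol/L × 270.3 mg/mmol × 0.909 L = 71.25 mg
boric acid: 0.707 mmol/L × 61.8 mg/mmol × 0.909 L = 39.72 mg
manganese chloride tetrahydrate: 49.2 µmol/L × 197.9 g/mol × 0.909 L ÷ 1000 = 8.85 mg
copper sulfate pentahydrate: 10.9 µmol/L × 249.7 g/mol × 0.909 L ÷ 1000 = 2.47 mg
beef extract: 10.1 g/L × 0.909 L = 9.18 g
magnesium chloride hexahydrate: 2.09 g/L × 0.909 L = 1.90 g
gellan gum: 9.68 g/L × 0.909 L = 8.80 g

ferric chloride hexahydrate 71.25 mg; boric acid 39.72 mg; manganese chloride tetrahydrate 8.85 mg; copper sulfate pentahydrate 2.47 mg; beef extract 9.18 g; magnesium chloride hexahydrate 1.90 g; gellan gum 8.80 g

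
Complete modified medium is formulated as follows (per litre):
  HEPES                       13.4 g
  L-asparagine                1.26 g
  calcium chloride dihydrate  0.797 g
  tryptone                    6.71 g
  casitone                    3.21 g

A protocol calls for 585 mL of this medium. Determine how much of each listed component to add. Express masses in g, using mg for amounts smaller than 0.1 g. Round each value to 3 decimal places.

Ratio of target to recipe volume: 585 / 1000 = 0.585.
HEPES: 13.4 g × (585 mL / 1000 mL) = 7.839 g
L-asparagine: 1.26 g × (585 mL / 1000 mL) = 0.737 g
calcium chloride dihydrate: 0.797 g × (585 mL / 1000 mL) = 0.466 g
tryptone: 6.71 g × (585 mL / 1000 mL) = 3.925 g
casitone: 3.21 g × (585 mL / 1000 mL) = 1.878 g

HEPES 7.839 g; L-asparagine 0.737 g; calcium chloride dihydrate 0.466 g; tryptone 3.925 g; casitone 1.878 g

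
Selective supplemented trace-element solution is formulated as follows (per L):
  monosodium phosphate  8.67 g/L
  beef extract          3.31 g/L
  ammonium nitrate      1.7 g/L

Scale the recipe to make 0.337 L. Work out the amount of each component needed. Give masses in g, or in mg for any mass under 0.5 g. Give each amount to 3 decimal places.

Working volume: 0.337 L.
monosodium phosphate: 8.67 g/L × 0.337 L = 2.922 g
beef extract: 3.31 g/L × 0.337 L = 1.115 g
ammonium nitrate: 1.7 g/L × 0.337 L = 0.573 g

monosodium phosphate 2.922 g; beef extract 1.115 g; ammonium nitrate 0.573 g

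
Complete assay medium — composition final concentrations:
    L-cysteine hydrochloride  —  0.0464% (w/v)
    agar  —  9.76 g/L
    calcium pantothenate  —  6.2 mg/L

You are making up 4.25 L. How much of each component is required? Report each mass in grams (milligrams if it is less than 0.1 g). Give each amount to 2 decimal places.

Working volume: 4.25 L.
L-cysteine hydrochloride: 0.0464 g per 100 mL × 4250 mL ÷ 100 = 1.97 g
agar: 9.76 g/L × 4.25 L = 41.48 g
calcium pantothenate: 6.2 mg/L × 4.25 L = 26.35 mg

L-cysteine hydrochloride 1.97 g; agar 41.48 g; calcium pantothenate 26.35 mg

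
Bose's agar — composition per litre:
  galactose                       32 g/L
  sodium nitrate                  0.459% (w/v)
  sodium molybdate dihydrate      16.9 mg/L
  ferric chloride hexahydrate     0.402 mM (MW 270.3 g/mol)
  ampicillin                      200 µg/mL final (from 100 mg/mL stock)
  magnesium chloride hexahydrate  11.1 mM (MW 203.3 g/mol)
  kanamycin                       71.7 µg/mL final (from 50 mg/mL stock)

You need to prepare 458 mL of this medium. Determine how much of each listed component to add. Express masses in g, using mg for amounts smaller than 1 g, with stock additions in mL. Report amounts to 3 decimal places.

galactose 14.656 g; sodium nitrate 2.102 g; sodium molybdate dihydrate 7.740 mg; ferric chloride hexahydrate 49.767 mg; ampicillin 0.916 mL; magnesium chloride hexahydrate 1.034 g; kanamycin 0.657 mL

Target volume = 458 mL = 0.458 L.
galactose: 32 g/L × 0.458 L = 14.656 g
sodium nitrate: 0.459 g per 100 mL × 458 mL ÷ 100 = 2.102 g
sodium molybdate dihydrate: 16.9 mg/L × 0.458 L = 7.740 mg
ferric chloride hexahydrate: 0.402 mmol/L × 270.3 mg/mmol × 0.458 L = 49.767 mg
ampicillin: dilute stock: 200 µg/mL × 458 mL ÷ 100000 µg/mL = 0.916 mL
magnesium chloride hexahydrate: 11.1 mmol/L × 203.3 g/mol × 0.458 L ÷ 1000 = 1.034 g
kanamycin: V = C2·V2/C1 = 71.7 µg/mL × 458 mL ÷ 50000 µg/mL = 0.657 mL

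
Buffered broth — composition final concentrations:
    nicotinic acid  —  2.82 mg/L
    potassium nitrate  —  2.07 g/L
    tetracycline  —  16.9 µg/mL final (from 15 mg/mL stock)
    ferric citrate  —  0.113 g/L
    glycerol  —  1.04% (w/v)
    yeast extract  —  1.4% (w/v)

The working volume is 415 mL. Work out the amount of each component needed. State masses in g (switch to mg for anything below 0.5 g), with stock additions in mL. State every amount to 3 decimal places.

nicotinic acid 1.170 mg; potassium nitrate 0.859 g; tetracycline 0.468 mL; ferric citrate 46.895 mg; glycerol 4.316 g; yeast extract 5.810 g

Working volume: 415 mL = 0.415 L.
nicotinic acid: 2.82 mg/L × 0.415 L = 1.170 mg
potassium nitrate: 2.07 g/L × 0.415 L = 0.859 g
tetracycline: dilute stock: 16.9 µg/mL × 415 mL ÷ 15000 µg/mL = 0.468 mL
ferric citrate: 0.113 g/L × 0.415 L = 0.046895 g = 46.895 mg
glycerol: 1.04 g per 100 mL × 415 mL ÷ 100 = 4.316 g
yeast extract: 1.4% w/v = 14 g/L → 14 × 0.415 L = 5.810 g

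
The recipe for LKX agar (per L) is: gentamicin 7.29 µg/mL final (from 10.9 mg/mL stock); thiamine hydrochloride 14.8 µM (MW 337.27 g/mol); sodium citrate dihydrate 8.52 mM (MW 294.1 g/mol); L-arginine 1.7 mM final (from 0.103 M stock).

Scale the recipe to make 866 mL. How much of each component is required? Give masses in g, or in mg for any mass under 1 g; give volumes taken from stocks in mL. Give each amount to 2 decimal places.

gentamicin 0.58 mL; thiamine hydrochloride 4.32 mg; sodium citrate dihydrate 2.17 g; L-arginine 14.29 mL

Target volume = 866 mL = 0.866 L.
gentamicin: dilute stock: 7.29 µg/mL × 866 mL ÷ 10900 µg/mL = 0.58 mL
thiamine hydrochloride: 14.8 µmol/L × 337.27 g/mol × 0.866 L ÷ 1000 = 4.32 mg
sodium citrate dihydrate: 8.52 mmol/L × 294.1 g/mol × 0.866 L ÷ 1000 = 2.17 g
L-arginine: V = C2·V2/C1 = 1.7 mM × 866 mL ÷ 103 mM = 14.29 mL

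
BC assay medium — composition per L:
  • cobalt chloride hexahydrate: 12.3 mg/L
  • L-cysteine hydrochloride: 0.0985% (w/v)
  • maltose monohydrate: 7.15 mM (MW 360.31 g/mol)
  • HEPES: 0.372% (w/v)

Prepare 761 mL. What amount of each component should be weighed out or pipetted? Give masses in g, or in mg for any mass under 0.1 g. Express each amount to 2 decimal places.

cobalt chloride hexahydrate 9.36 mg; L-cysteine hydrochloride 0.75 g; maltose monohydrate 1.96 g; HEPES 2.83 g

Scale factor relative to 1 L: 0.761.
cobalt chloride hexahydrate: 12.3 mg/L × 0.761 L = 9.36 mg
L-cysteine hydrochloride: 0.0985% w/v = 0.985 g/L → 0.985 × 0.761 L = 0.75 g
maltose monohydrate: 7.15 mmol/L × 360.31 g/mol × 0.761 L ÷ 1000 = 1.96 g
HEPES: 0.372% w/v = 3.72 g/L → 3.72 × 0.761 L = 2.83 g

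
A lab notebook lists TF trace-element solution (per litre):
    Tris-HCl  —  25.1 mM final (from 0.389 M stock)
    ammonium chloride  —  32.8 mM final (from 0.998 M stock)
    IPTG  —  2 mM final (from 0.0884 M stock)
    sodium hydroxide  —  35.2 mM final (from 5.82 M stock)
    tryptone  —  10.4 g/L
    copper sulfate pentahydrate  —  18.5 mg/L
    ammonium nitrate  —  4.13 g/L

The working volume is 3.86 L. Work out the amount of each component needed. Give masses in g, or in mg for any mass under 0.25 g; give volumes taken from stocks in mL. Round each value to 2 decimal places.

Scale factor relative to 1 L: 3.86.
Tris-HCl: dilute stock: 25.1 mM × 3860 mL ÷ 389 mM = 249.06 mL
ammonium chloride: V = C2·V2/C1 = 32.8 mM × 3860 mL ÷ 998 mM = 126.86 mL
IPTG: C1V1 = C2V2 → 2 mM × 3860 mL ÷ 88.4 mM = 87.33 mL
sodium hydroxide: dilute stock: 35.2 mM × 3860 mL ÷ 5820 mM = 23.35 mL
tryptone: 10.4 g/L × 3.86 L = 40.14 g
copper sulfate pentahydrate: 18.5 mg/L × 3.86 L = 71.41 mg
ammonium nitrate: 4.13 g/L × 3.86 L = 15.94 g

Tris-HCl 249.06 mL; ammonium chloride 126.86 mL; IPTG 87.33 mL; sodium hydroxide 23.35 mL; tryptone 40.14 g; copper sulfate pentahydrate 71.41 mg; ammonium nitrate 15.94 g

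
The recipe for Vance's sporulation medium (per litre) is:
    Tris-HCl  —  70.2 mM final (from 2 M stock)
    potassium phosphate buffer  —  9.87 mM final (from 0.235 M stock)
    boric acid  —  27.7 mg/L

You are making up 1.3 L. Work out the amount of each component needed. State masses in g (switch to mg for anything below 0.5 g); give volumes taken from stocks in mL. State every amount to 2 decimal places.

Tris-HCl 45.63 mL; potassium phosphate buffer 54.60 mL; boric acid 36.01 mg

Working volume: 1.3 L.
Tris-HCl: V = C2·V2/C1 = 70.2 mM × 1300 mL ÷ 2000 mM = 45.63 mL
potassium phosphate buffer: V = C2·V2/C1 = 9.87 mM × 1300 mL ÷ 235 mM = 54.60 mL
boric acid: 27.7 mg/L × 1.3 L = 36.01 mg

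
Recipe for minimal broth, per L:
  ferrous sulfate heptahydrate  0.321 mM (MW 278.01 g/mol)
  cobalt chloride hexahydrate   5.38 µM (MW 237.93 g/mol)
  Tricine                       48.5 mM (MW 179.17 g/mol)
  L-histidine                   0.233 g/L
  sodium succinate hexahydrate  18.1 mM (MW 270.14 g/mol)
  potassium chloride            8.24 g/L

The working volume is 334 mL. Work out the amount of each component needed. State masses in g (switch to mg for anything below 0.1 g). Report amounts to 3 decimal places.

Scale factor relative to 1 L: 0.334.
ferrous sulfate heptahydrate: 0.321 mmol/L × 278.01 mg/mmol × 0.334 L = 29.807 mg
cobalt chloride hexahydrate: 5.38 µmol/L × 237.93 g/mol × 0.334 L ÷ 1000 = 0.428 mg
Tricine: 48.5 mmol/L × 179.17 g/mol × 0.334 L ÷ 1000 = 2.902 g
L-histidine: 0.233 g/L × 0.334 L = 0.077822 g = 77.822 mg
sodium succinate hexahydrate: 18.1 mmol/L × 270.14 g/mol × 0.334 L ÷ 1000 = 1.633 g
potassium chloride: 8.24 g/L × 0.334 L = 2.752 g

ferrous sulfate heptahydrate 29.807 mg; cobalt chloride hexahydrate 0.428 mg; Tricine 2.902 g; L-histidine 77.822 mg; sodium succinate hexahydrate 1.633 g; potassium chloride 2.752 g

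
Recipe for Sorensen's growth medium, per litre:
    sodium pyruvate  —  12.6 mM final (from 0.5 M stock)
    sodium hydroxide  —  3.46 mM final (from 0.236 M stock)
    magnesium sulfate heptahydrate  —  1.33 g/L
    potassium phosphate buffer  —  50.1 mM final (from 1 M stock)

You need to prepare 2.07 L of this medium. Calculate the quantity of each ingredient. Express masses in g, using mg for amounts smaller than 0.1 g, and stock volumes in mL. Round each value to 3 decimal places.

sodium pyruvate 52.164 mL; sodium hydroxide 30.348 mL; magnesium sulfate heptahydrate 2.753 g; potassium phosphate buffer 103.707 mL

Working volume: 2.07 L.
sodium pyruvate: dilute stock: 12.6 mM × 2070 mL ÷ 500 mM = 52.164 mL
sodium hydroxide: C1V1 = C2V2 → 3.46 mM × 2070 mL ÷ 236 mM = 30.348 mL
magnesium sulfate heptahydrate: 1.33 g/L × 2.07 L = 2.753 g
potassium phosphate buffer: V = C2·V2/C1 = 50.1 mM × 2070 mL ÷ 1000 mM = 103.707 mL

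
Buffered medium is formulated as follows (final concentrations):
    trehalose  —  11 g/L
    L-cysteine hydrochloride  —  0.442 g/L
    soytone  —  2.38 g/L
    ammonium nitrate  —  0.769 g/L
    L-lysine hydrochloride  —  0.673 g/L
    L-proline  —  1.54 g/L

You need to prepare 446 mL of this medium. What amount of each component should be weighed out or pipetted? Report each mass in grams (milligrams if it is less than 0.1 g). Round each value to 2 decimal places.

trehalose 4.91 g; L-cysteine hydrochloride 0.20 g; soytone 1.06 g; ammonium nitrate 0.34 g; L-lysine hydrochloride 0.30 g; L-proline 0.69 g

Scale factor relative to 1 L: 0.446.
trehalose: 11 g/L × 0.446 L = 4.91 g
L-cysteine hydrochloride: 0.442 g/L × 0.446 L = 0.20 g
soytone: 2.38 g/L × 0.446 L = 1.06 g
ammonium nitrate: 0.769 g/L × 0.446 L = 0.34 g
L-lysine hydrochloride: 0.673 g/L × 0.446 L = 0.30 g
L-proline: 1.54 g/L × 0.446 L = 0.69 g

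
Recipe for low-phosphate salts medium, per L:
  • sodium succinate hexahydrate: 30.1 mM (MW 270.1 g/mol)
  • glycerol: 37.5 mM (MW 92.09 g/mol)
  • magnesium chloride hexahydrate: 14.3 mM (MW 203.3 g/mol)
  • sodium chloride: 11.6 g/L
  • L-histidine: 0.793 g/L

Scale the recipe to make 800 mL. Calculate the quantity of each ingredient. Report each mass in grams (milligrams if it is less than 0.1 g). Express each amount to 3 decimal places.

sodium succinate hexahydrate 6.504 g; glycerol 2.763 g; magnesium chloride hexahydrate 2.326 g; sodium chloride 9.280 g; L-histidine 0.634 g

Working volume: 800 mL = 0.8 L.
sodium succinate hexahydrate: 30.1 mmol/L × 270.1 g/mol × 0.8 L ÷ 1000 = 6.504 g
glycerol: 37.5 mmol/L × 92.09 g/mol × 0.8 L ÷ 1000 = 2.763 g
magnesium chloride hexahydrate: 14.3 mmol/L × 203.3 g/mol × 0.8 L ÷ 1000 = 2.326 g
sodium chloride: 11.6 g/L × 0.8 L = 9.280 g
L-histidine: 0.793 g/L × 0.8 L = 0.634 g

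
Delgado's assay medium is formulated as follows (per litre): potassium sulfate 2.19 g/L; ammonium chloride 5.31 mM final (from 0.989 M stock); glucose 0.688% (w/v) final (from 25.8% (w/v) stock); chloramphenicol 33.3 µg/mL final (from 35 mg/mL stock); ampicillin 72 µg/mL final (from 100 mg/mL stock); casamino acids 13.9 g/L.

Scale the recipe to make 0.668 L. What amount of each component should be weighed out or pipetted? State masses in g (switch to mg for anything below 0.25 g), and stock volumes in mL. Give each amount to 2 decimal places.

potassium sulfate 1.46 g; ammonium chloride 3.59 mL; glucose 17.81 mL; chloramphenicol 0.64 mL; ampicillin 0.48 mL; casamino acids 9.29 g

Working volume: 0.668 L.
potassium sulfate: 2.19 g/L × 0.668 L = 1.46 g
ammonium chloride: dilute stock: 5.31 mM × 668 mL ÷ 989 mM = 3.59 mL
glucose: V = C2·V2/C1 = 0.688% ÷ 25.8% × 668 mL = 17.81 mL
chloramphenicol: V = C2·V2/C1 = 33.3 µg/mL × 668 mL ÷ 35000 µg/mL = 0.64 mL
ampicillin: C1V1 = C2V2 → 72 µg/mL × 668 mL ÷ 100000 µg/mL = 0.48 mL
casamino acids: 13.9 g/L × 0.668 L = 9.29 g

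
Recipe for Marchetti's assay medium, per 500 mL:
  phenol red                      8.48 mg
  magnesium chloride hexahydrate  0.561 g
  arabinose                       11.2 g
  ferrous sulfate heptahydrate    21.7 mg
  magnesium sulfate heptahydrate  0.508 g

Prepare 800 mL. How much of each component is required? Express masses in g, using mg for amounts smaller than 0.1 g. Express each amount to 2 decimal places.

Scale factor = 800 mL / 500 mL = 1.6.
phenol red: 8.48 mg × (800 mL / 500 mL) = 13.57 mg
magnesium chloride hexahydrate: 0.561 g × (800 mL / 500 mL) = 0.90 g
arabinose: 11.2 g × (800 mL / 500 mL) = 17.92 g
ferrous sulfate heptahydrate: 21.7 mg × (800 mL / 500 mL) = 34.72 mg
magnesium sulfate heptahydrate: 0.508 g × (800 mL / 500 mL) = 0.81 g

phenol red 13.57 mg; magnesium chloride hexahydrate 0.90 g; arabinose 17.92 g; ferrous sulfate heptahydrate 34.72 mg; magnesium sulfate heptahydrate 0.81 g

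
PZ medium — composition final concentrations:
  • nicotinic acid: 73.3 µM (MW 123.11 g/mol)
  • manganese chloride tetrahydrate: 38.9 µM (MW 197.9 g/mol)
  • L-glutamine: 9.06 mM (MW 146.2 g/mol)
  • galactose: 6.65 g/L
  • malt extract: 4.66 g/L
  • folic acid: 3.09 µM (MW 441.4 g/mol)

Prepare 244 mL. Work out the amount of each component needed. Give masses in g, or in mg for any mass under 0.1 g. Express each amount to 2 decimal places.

Working volume: 244 mL = 0.244 L.
nicotinic acid: 73.3 µmol/L × 123.11 g/mol × 0.244 L ÷ 1000 = 2.20 mg
manganese chloride tetrahydrate: 38.9 µmol/L × 197.9 g/mol × 0.244 L ÷ 1000 = 1.88 mg
L-glutamine: 9.06 mmol/L × 146.2 g/mol × 0.244 L ÷ 1000 = 0.32 g
galactose: 6.65 g/L × 0.244 L = 1.62 g
malt extract: 4.66 g/L × 0.244 L = 1.14 g
folic acid: 3.09 µmol/L × 441.4 g/mol × 0.244 L ÷ 1000 = 0.33 mg

nicotinic acid 2.20 mg; manganese chloride tetrahydrate 1.88 mg; L-glutamine 0.32 g; galactose 1.62 g; malt extract 1.14 g; folic acid 0.33 mg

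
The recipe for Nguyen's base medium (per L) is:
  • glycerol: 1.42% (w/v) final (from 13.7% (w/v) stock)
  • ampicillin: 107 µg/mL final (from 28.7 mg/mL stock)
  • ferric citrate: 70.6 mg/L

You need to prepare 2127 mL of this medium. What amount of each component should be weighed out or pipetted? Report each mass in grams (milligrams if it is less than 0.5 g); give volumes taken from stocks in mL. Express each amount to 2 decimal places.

glycerol 220.46 mL; ampicillin 7.93 mL; ferric citrate 150.17 mg

Working volume: 2127 mL = 2.127 L.
glycerol: C1V1 = C2V2 → 1.42% ÷ 13.7% × 2127 mL = 220.46 mL
ampicillin: V = C2·V2/C1 = 107 µg/mL × 2127 mL ÷ 28700 µg/mL = 7.93 mL
ferric citrate: 70.6 mg/L × 2.127 L = 150.17 mg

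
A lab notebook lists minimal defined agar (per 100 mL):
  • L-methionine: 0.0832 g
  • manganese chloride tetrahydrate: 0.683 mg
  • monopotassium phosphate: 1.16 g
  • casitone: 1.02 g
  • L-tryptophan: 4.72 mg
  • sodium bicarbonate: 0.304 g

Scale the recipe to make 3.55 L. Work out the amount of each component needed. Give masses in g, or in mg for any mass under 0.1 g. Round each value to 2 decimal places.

Scale factor = 3550 mL / 100 mL = 35.5.
L-methionine: 0.0832 g × (3550 mL / 100 mL) = 2.95 g
manganese chloride tetrahydrate: 0.683 mg × (3550 mL / 100 mL) = 24.25 mg
monopotassium phosphate: 1.16 g × (3550 mL / 100 mL) = 41.18 g
casitone: 1.02 g × (3550 mL / 100 mL) = 36.21 g
L-tryptophan: 4.72 mg × (3550 mL / 100 mL) = 167.56 mg = 0.17 g
sodium bicarbonate: 0.304 g × (3550 mL / 100 mL) = 10.79 g

L-methionine 2.95 g; manganese chloride tetrahydrate 24.25 mg; monopotassium phosphate 41.18 g; casitone 36.21 g; L-tryptophan 0.17 g; sodium bicarbonate 10.79 g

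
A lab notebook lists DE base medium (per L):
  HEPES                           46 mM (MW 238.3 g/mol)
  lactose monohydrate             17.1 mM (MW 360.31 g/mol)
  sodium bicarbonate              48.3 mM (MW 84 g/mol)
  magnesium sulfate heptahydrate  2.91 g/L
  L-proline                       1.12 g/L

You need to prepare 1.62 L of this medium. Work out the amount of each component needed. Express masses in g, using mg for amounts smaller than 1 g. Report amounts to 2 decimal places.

HEPES 17.76 g; lactose monohydrate 9.98 g; sodium bicarbonate 6.57 g; magnesium sulfate heptahydrate 4.71 g; L-proline 1.81 g

Working volume: 1.62 L.
HEPES: 46 mmol/L × 238.3 g/mol × 1.62 L ÷ 1000 = 17.76 g
lactose monohydrate: 17.1 mmol/L × 360.31 g/mol × 1.62 L ÷ 1000 = 9.98 g
sodium bicarbonate: 48.3 mmol/L × 84 g/mol × 1.62 L ÷ 1000 = 6.57 g
magnesium sulfate heptahydrate: 2.91 g/L × 1.62 L = 4.71 g
L-proline: 1.12 g/L × 1.62 L = 1.81 g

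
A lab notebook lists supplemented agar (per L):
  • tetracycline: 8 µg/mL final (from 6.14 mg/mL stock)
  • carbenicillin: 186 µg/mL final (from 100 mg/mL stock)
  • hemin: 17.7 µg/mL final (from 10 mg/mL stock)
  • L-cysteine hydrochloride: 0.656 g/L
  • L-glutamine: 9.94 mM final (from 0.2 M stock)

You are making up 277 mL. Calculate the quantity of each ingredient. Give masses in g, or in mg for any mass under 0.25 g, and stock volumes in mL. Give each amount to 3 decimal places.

tetracycline 0.361 mL; carbenicillin 0.515 mL; hemin 0.490 mL; L-cysteine hydrochloride 181.712 mg; L-glutamine 13.767 mL

Scale factor relative to 1 L: 0.277.
tetracycline: V = C2·V2/C1 = 8 µg/mL × 277 mL ÷ 6140 µg/mL = 0.361 mL
carbenicillin: dilute stock: 186 µg/mL × 277 mL ÷ 100000 µg/mL = 0.515 mL
hemin: V = C2·V2/C1 = 17.7 µg/mL × 277 mL ÷ 10000 µg/mL = 0.490 mL
L-cysteine hydrochloride: 0.656 g/L × 0.277 L = 0.181712 g = 181.712 mg
L-glutamine: dilute stock: 9.94 mM × 277 mL ÷ 200 mM = 13.767 mL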